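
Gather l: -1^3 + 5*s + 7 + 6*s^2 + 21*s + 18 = 6*s^2 + 26*s + 24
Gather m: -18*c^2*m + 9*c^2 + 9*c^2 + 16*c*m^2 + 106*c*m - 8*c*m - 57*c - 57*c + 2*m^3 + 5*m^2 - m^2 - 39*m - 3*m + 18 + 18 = 18*c^2 - 114*c + 2*m^3 + m^2*(16*c + 4) + m*(-18*c^2 + 98*c - 42) + 36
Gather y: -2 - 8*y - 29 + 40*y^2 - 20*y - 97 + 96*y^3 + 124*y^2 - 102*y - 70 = 96*y^3 + 164*y^2 - 130*y - 198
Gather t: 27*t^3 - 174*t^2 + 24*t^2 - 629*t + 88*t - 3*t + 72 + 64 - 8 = 27*t^3 - 150*t^2 - 544*t + 128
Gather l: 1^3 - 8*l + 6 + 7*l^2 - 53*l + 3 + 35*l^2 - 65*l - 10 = 42*l^2 - 126*l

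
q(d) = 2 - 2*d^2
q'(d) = -4*d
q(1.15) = -0.64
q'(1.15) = -4.60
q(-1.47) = -2.32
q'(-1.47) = 5.88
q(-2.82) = -13.90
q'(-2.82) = 11.28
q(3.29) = -19.65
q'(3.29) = -13.16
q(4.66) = -41.43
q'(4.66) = -18.64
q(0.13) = 1.97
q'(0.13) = -0.52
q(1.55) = -2.80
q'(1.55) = -6.20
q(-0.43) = 1.63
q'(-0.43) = 1.72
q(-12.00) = -286.00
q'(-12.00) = 48.00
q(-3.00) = -16.00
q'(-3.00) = 12.00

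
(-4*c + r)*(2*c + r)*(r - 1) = -8*c^2*r + 8*c^2 - 2*c*r^2 + 2*c*r + r^3 - r^2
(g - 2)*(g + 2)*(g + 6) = g^3 + 6*g^2 - 4*g - 24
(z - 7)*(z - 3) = z^2 - 10*z + 21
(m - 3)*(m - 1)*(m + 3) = m^3 - m^2 - 9*m + 9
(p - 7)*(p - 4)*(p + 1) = p^3 - 10*p^2 + 17*p + 28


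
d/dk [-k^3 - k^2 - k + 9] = -3*k^2 - 2*k - 1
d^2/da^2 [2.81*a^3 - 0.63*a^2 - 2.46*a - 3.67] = 16.86*a - 1.26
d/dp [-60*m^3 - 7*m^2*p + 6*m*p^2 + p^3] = -7*m^2 + 12*m*p + 3*p^2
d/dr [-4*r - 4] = -4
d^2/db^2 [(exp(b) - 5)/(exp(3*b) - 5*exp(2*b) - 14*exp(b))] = 2*(2*exp(5*b) - 30*exp(4*b) + 178*exp(3*b) - 215*exp(2*b) - 525*exp(b) - 490)*exp(-b)/(exp(6*b) - 15*exp(5*b) + 33*exp(4*b) + 295*exp(3*b) - 462*exp(2*b) - 2940*exp(b) - 2744)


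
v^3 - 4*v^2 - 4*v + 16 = (v - 4)*(v - 2)*(v + 2)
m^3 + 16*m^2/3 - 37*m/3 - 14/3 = (m - 2)*(m + 1/3)*(m + 7)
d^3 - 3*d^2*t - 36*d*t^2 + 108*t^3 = (d - 6*t)*(d - 3*t)*(d + 6*t)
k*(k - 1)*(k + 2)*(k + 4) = k^4 + 5*k^3 + 2*k^2 - 8*k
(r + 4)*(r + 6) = r^2 + 10*r + 24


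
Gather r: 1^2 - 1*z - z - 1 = -2*z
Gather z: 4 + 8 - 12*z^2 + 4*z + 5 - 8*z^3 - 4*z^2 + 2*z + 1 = -8*z^3 - 16*z^2 + 6*z + 18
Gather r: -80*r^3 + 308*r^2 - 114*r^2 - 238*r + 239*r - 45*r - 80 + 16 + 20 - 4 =-80*r^3 + 194*r^2 - 44*r - 48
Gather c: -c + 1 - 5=-c - 4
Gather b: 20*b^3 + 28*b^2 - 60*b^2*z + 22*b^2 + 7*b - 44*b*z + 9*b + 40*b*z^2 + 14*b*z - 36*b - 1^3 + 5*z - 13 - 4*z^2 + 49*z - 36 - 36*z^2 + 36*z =20*b^3 + b^2*(50 - 60*z) + b*(40*z^2 - 30*z - 20) - 40*z^2 + 90*z - 50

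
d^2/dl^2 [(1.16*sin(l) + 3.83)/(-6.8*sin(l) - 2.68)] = (155.95936*sin(l)^2 - 61.466336*sin(l) - 311.91872)/(314.432*sin(l)^3 + 371.7696*sin(l)^2 + 146.52096*sin(l) + 19.248832)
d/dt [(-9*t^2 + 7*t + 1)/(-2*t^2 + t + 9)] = (5*t^2 - 158*t + 62)/(4*t^4 - 4*t^3 - 35*t^2 + 18*t + 81)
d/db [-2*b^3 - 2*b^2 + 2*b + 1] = -6*b^2 - 4*b + 2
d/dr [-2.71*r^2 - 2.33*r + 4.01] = -5.42*r - 2.33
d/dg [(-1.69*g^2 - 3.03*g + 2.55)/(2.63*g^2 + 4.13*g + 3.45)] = (0.9892*g^2 - 25.074*g - 20.985)/(6.9169*g^4 + 21.7238*g^3 + 35.2039*g^2 + 28.497*g + 11.9025)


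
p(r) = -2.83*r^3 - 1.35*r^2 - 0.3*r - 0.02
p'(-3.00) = -68.61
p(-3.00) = 65.14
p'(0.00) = -0.30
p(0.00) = -0.02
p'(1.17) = -15.08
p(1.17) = -6.75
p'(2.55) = -62.39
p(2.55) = -56.49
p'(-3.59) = -100.03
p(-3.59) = 114.60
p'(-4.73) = -177.47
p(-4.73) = 270.68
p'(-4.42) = -154.23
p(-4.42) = 219.30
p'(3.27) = -99.91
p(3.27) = -114.39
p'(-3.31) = -84.38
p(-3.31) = 88.81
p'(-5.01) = -199.87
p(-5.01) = 323.47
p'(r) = -8.49*r^2 - 2.7*r - 0.3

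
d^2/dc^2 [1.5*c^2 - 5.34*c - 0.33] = 3.00000000000000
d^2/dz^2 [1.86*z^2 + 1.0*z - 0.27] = 3.72000000000000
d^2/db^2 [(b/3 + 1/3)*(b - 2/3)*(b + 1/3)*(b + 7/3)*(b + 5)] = 20*b^3/3 + 32*b^2 + 32*b + 188/81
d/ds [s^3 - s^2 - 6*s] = 3*s^2 - 2*s - 6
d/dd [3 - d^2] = -2*d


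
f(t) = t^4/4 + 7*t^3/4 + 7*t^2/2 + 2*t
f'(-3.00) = 1.25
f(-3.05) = -1.56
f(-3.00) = -1.50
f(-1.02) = 0.01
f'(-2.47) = 1.67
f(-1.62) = 0.23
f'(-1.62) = 0.19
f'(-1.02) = -0.74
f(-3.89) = -0.58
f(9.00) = 3217.50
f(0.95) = 6.76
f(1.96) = 34.23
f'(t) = t^3 + 21*t^2/4 + 7*t + 2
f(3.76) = 199.99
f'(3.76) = 155.70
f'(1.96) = 43.42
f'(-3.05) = 1.12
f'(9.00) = 1219.25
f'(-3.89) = -4.65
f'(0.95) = 14.25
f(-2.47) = -0.65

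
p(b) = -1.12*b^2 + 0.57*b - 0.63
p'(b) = 0.57 - 2.24*b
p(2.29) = -5.20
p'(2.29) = -4.56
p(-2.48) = -8.93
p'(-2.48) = 6.13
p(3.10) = -9.63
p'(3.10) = -6.37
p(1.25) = -1.67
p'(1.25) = -2.23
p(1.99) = -3.93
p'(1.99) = -3.89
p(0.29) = -0.56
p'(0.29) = -0.08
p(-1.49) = -3.97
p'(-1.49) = 3.91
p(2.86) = -8.16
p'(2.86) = -5.84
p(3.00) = -9.00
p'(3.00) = -6.15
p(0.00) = -0.63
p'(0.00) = 0.57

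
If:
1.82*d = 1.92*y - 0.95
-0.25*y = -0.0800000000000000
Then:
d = -0.18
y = 0.32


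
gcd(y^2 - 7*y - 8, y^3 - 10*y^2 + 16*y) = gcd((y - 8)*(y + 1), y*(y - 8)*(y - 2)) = y - 8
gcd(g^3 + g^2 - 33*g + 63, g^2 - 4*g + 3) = g - 3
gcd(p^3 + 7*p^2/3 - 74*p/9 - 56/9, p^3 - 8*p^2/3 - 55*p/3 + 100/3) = p + 4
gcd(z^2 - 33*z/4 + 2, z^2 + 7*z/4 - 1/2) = z - 1/4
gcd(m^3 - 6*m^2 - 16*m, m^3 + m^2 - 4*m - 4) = m + 2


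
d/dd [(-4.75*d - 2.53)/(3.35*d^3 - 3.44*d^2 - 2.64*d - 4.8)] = (31.825*d^3 + 9.0865*d^2 - 17.4064*d + 16.1208)/(11.2225*d^6 - 23.048*d^5 - 5.8544*d^4 - 13.9968*d^3 + 39.9936*d^2 + 25.344*d + 23.04)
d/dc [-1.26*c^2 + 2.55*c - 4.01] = 2.55 - 2.52*c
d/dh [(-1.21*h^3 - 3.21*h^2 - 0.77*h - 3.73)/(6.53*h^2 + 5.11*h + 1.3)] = (-7.9013*h^4 - 12.3662*h^3 - 16.094*h^2 + 40.3678*h + 18.0593)/(42.6409*h^4 + 66.7366*h^3 + 43.0901*h^2 + 13.286*h + 1.69)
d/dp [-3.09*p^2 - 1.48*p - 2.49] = -6.18*p - 1.48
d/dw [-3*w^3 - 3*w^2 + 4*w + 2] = -9*w^2 - 6*w + 4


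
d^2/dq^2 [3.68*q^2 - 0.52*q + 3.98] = 7.36000000000000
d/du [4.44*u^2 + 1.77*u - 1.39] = 8.88*u + 1.77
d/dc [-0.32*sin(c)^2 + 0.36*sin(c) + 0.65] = (0.36 - 0.64*sin(c))*cos(c)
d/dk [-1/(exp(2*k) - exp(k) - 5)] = (2*exp(k) - 1)*exp(k)/(-exp(2*k) + exp(k) + 5)^2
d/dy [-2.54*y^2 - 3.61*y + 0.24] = -5.08*y - 3.61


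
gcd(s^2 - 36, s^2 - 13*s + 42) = s - 6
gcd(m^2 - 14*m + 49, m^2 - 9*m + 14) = m - 7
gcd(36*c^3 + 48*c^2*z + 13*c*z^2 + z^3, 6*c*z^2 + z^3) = 6*c + z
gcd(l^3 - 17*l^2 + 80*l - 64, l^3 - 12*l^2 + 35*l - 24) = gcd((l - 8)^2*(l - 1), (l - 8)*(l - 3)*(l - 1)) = l^2 - 9*l + 8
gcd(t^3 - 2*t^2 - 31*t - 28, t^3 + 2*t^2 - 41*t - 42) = t + 1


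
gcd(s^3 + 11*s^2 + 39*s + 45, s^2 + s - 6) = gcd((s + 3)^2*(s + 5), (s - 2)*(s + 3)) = s + 3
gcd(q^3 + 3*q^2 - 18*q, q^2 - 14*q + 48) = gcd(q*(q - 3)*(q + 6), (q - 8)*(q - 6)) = 1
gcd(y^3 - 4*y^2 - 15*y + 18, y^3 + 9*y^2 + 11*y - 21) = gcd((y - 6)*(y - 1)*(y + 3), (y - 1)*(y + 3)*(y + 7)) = y^2 + 2*y - 3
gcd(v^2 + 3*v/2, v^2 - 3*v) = v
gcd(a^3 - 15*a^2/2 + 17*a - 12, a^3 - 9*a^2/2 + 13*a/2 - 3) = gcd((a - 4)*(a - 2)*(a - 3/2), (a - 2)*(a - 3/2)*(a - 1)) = a^2 - 7*a/2 + 3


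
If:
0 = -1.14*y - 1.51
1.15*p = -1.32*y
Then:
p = 1.52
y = -1.32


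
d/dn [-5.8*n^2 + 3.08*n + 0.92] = 3.08 - 11.6*n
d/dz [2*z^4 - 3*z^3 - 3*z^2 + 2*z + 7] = 8*z^3 - 9*z^2 - 6*z + 2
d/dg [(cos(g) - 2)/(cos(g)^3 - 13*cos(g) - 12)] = (3*cos(g)/2 - 3*cos(2*g) + cos(3*g)/2 + 35)*sin(g)/(-cos(g)^3 + 13*cos(g) + 12)^2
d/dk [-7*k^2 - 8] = -14*k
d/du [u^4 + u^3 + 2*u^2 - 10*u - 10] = 4*u^3 + 3*u^2 + 4*u - 10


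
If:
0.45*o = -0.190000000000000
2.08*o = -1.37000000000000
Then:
No Solution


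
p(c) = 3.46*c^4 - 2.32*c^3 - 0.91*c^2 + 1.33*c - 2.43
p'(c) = 13.84*c^3 - 6.96*c^2 - 1.82*c + 1.33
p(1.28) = 2.20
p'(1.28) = 16.62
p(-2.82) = 257.42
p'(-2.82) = -359.26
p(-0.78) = -1.64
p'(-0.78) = -8.05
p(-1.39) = 13.11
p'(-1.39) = -46.76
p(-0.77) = -1.72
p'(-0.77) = -7.71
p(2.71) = 134.94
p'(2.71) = 220.73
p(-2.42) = 140.57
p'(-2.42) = -231.17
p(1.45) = 5.81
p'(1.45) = 26.25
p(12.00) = 67620.09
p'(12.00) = 22892.77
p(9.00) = 20945.61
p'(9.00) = 9510.55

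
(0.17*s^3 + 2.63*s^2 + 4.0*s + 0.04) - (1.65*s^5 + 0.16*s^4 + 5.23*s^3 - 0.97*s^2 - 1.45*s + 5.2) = -1.65*s^5 - 0.16*s^4 - 5.06*s^3 + 3.6*s^2 + 5.45*s - 5.16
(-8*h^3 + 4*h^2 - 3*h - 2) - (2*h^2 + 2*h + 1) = -8*h^3 + 2*h^2 - 5*h - 3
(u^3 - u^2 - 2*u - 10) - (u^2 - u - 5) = u^3 - 2*u^2 - u - 5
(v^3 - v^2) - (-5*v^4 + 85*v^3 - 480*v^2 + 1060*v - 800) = 5*v^4 - 84*v^3 + 479*v^2 - 1060*v + 800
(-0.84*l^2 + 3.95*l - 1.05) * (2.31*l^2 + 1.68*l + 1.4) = -1.9404*l^4 + 7.7133*l^3 + 3.0345*l^2 + 3.766*l - 1.47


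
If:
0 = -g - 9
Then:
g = -9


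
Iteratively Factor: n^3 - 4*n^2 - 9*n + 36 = (n - 3)*(n^2 - n - 12) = (n - 3)*(n + 3)*(n - 4)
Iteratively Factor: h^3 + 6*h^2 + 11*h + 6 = (h + 2)*(h^2 + 4*h + 3) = (h + 1)*(h + 2)*(h + 3)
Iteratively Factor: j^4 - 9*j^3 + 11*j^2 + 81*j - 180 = (j + 3)*(j^3 - 12*j^2 + 47*j - 60) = (j - 4)*(j + 3)*(j^2 - 8*j + 15) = (j - 5)*(j - 4)*(j + 3)*(j - 3)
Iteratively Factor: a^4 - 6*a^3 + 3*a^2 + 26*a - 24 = (a - 4)*(a^3 - 2*a^2 - 5*a + 6) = (a - 4)*(a - 3)*(a^2 + a - 2) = (a - 4)*(a - 3)*(a - 1)*(a + 2)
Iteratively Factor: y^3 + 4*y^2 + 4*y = (y + 2)*(y^2 + 2*y) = y*(y + 2)*(y + 2)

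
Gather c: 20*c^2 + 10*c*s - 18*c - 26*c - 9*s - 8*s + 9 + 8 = 20*c^2 + c*(10*s - 44) - 17*s + 17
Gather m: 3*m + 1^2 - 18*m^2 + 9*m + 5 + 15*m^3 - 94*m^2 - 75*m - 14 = 15*m^3 - 112*m^2 - 63*m - 8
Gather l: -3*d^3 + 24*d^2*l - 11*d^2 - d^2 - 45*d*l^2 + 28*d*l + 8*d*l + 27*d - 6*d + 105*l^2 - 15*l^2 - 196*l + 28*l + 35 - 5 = -3*d^3 - 12*d^2 + 21*d + l^2*(90 - 45*d) + l*(24*d^2 + 36*d - 168) + 30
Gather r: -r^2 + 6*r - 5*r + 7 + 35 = -r^2 + r + 42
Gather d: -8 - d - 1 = -d - 9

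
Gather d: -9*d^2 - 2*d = -9*d^2 - 2*d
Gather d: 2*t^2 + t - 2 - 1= 2*t^2 + t - 3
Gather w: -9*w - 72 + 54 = -9*w - 18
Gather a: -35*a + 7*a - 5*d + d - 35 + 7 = -28*a - 4*d - 28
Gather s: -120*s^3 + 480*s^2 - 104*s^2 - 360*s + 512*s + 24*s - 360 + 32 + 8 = -120*s^3 + 376*s^2 + 176*s - 320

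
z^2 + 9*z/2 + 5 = (z + 2)*(z + 5/2)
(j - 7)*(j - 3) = j^2 - 10*j + 21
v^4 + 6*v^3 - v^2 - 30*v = v*(v - 2)*(v + 3)*(v + 5)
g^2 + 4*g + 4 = (g + 2)^2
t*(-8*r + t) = -8*r*t + t^2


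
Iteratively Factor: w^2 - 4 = (w - 2)*(w + 2)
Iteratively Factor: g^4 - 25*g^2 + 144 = (g - 3)*(g^3 + 3*g^2 - 16*g - 48) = (g - 4)*(g - 3)*(g^2 + 7*g + 12) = (g - 4)*(g - 3)*(g + 4)*(g + 3)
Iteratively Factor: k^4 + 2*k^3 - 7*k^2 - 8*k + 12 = (k - 2)*(k^3 + 4*k^2 + k - 6) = (k - 2)*(k + 3)*(k^2 + k - 2) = (k - 2)*(k + 2)*(k + 3)*(k - 1)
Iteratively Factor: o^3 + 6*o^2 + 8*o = (o)*(o^2 + 6*o + 8) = o*(o + 4)*(o + 2)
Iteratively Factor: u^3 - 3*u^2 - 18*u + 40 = (u - 2)*(u^2 - u - 20) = (u - 5)*(u - 2)*(u + 4)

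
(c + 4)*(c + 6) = c^2 + 10*c + 24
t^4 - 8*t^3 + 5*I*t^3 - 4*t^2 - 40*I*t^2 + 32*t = t*(t - 8)*(t + I)*(t + 4*I)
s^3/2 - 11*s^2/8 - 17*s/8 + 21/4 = (s/2 + 1)*(s - 3)*(s - 7/4)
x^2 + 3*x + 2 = (x + 1)*(x + 2)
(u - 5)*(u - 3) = u^2 - 8*u + 15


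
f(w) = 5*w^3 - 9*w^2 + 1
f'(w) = 15*w^2 - 18*w = 3*w*(5*w - 6)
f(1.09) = -3.22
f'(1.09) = -1.80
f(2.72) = 35.03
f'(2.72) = 62.02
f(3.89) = 159.13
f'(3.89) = 156.96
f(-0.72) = -5.53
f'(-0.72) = 20.74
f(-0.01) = 1.00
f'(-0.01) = 0.18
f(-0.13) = 0.84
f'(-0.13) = 2.59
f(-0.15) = 0.78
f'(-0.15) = 3.04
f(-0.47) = -1.51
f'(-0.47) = 11.77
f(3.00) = 55.00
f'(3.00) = 81.00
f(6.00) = 757.00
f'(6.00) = 432.00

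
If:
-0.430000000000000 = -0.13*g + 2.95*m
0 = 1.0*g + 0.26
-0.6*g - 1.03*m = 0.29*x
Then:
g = -0.26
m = -0.16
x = 1.10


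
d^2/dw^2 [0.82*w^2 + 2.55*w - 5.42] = 1.64000000000000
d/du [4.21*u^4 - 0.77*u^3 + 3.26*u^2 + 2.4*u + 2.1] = 16.84*u^3 - 2.31*u^2 + 6.52*u + 2.4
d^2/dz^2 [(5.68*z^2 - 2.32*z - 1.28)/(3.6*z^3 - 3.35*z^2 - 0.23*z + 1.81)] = (147.2256*z^6 - 180.4032*z^5 - 2.97216000000014*z^4 - 335.83072*z^3 + 308.21976*z^2 - 40.27848*z + 19.62688)/(46.656*z^9 - 130.248*z^8 + 112.2606*z^7 + 49.420225*z^6 - 138.143805*z^5 + 51.41445*z^4 + 43.737343*z^3 - 32.637558*z^2 - 2.260509*z + 5.929741)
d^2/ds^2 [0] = 0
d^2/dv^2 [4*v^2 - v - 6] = 8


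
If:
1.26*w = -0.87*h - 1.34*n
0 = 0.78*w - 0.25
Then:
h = -1.54022988505747*n - 0.464190981432361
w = 0.32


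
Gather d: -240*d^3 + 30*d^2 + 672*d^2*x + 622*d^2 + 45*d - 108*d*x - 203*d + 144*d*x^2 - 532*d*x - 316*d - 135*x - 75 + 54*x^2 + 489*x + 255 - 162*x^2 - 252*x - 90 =-240*d^3 + d^2*(672*x + 652) + d*(144*x^2 - 640*x - 474) - 108*x^2 + 102*x + 90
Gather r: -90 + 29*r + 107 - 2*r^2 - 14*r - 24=-2*r^2 + 15*r - 7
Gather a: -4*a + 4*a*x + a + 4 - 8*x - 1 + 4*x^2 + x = a*(4*x - 3) + 4*x^2 - 7*x + 3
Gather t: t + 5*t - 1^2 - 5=6*t - 6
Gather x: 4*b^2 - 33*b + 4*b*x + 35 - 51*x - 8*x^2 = 4*b^2 - 33*b - 8*x^2 + x*(4*b - 51) + 35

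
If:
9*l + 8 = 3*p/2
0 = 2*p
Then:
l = -8/9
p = 0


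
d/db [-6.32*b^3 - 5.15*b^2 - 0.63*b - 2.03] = -18.96*b^2 - 10.3*b - 0.63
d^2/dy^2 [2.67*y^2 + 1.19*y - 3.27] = 5.34000000000000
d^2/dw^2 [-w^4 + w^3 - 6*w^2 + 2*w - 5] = -12*w^2 + 6*w - 12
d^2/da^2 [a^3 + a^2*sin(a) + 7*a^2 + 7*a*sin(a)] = -a^2*sin(a) - 7*a*sin(a) + 4*a*cos(a) + 6*a + 2*sin(a) + 14*cos(a) + 14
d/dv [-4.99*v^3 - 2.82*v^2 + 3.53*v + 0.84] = -14.97*v^2 - 5.64*v + 3.53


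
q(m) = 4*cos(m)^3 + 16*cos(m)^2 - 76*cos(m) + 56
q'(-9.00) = -39.23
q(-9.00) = 135.50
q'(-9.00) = -39.23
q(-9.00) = 135.50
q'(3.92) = -65.09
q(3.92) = 116.78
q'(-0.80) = -34.35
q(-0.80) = 12.17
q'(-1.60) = -76.89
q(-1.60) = 58.23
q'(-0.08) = -2.57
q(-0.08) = 0.10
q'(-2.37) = -64.69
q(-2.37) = 117.22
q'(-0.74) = -30.90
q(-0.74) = 10.21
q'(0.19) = 6.23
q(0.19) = 0.58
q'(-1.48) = -72.70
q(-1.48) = 49.24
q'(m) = -12*sin(m)*cos(m)^2 - 32*sin(m)*cos(m) + 76*sin(m)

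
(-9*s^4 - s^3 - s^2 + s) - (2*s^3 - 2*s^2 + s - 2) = -9*s^4 - 3*s^3 + s^2 + 2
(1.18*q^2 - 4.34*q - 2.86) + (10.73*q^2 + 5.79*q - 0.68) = 11.91*q^2 + 1.45*q - 3.54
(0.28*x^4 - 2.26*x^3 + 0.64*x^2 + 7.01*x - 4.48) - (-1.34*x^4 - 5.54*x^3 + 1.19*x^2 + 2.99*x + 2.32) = 1.62*x^4 + 3.28*x^3 - 0.55*x^2 + 4.02*x - 6.8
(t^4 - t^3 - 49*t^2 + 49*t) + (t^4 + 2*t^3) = 2*t^4 + t^3 - 49*t^2 + 49*t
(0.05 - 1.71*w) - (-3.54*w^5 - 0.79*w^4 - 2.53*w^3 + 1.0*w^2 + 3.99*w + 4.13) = 3.54*w^5 + 0.79*w^4 + 2.53*w^3 - 1.0*w^2 - 5.7*w - 4.08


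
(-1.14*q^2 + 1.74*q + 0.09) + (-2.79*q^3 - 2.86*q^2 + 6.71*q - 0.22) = -2.79*q^3 - 4.0*q^2 + 8.45*q - 0.13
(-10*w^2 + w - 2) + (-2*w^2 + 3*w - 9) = -12*w^2 + 4*w - 11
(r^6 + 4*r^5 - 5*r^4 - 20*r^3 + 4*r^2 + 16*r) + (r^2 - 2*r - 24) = r^6 + 4*r^5 - 5*r^4 - 20*r^3 + 5*r^2 + 14*r - 24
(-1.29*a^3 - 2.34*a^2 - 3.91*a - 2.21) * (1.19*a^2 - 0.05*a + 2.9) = -1.5351*a^5 - 2.7201*a^4 - 8.2769*a^3 - 9.2204*a^2 - 11.2285*a - 6.409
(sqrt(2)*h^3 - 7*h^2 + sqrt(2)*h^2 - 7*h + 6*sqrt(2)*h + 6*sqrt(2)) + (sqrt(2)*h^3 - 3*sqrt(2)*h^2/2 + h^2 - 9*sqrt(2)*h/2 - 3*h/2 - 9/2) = 2*sqrt(2)*h^3 - 6*h^2 - sqrt(2)*h^2/2 - 17*h/2 + 3*sqrt(2)*h/2 - 9/2 + 6*sqrt(2)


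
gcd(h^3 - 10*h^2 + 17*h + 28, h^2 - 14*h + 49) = h - 7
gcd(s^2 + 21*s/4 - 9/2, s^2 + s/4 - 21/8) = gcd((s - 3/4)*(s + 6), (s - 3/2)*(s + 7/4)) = 1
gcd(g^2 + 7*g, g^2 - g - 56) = g + 7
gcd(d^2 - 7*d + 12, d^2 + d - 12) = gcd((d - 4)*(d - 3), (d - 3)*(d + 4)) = d - 3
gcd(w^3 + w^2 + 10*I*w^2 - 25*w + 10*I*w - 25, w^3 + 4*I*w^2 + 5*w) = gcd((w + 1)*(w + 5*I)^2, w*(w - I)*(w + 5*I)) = w + 5*I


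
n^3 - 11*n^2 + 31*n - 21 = (n - 7)*(n - 3)*(n - 1)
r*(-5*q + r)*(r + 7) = -5*q*r^2 - 35*q*r + r^3 + 7*r^2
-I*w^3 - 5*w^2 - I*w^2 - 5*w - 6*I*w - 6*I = (w + 1)*(w - 6*I)*(-I*w + 1)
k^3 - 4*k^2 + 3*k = k*(k - 3)*(k - 1)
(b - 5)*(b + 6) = b^2 + b - 30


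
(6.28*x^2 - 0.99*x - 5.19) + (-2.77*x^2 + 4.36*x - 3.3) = 3.51*x^2 + 3.37*x - 8.49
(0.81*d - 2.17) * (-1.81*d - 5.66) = -1.4661*d^2 - 0.6569*d + 12.2822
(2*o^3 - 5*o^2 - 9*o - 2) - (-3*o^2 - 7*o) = 2*o^3 - 2*o^2 - 2*o - 2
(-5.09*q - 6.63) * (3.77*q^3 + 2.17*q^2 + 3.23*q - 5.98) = -19.1893*q^4 - 36.0404*q^3 - 30.8278*q^2 + 9.0233*q + 39.6474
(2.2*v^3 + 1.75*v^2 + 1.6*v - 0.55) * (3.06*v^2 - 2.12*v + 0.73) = 6.732*v^5 + 0.691*v^4 + 2.792*v^3 - 3.7975*v^2 + 2.334*v - 0.4015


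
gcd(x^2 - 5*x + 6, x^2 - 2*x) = x - 2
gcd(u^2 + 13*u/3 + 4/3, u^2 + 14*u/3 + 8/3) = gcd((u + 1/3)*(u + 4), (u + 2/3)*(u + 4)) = u + 4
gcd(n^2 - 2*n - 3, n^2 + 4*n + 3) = n + 1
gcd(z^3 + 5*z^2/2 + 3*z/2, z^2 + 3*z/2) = z^2 + 3*z/2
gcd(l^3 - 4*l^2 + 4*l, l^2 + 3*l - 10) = l - 2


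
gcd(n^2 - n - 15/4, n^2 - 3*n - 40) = 1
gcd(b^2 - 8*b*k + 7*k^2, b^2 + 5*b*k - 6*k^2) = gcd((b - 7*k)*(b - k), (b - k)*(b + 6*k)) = b - k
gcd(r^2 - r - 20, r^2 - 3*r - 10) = r - 5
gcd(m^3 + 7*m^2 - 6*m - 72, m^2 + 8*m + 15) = 1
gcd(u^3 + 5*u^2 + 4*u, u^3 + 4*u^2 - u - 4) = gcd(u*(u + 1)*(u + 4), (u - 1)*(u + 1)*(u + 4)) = u^2 + 5*u + 4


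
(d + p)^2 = d^2 + 2*d*p + p^2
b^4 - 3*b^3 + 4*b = b*(b - 2)^2*(b + 1)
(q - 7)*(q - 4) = q^2 - 11*q + 28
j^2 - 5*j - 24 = (j - 8)*(j + 3)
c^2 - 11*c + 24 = (c - 8)*(c - 3)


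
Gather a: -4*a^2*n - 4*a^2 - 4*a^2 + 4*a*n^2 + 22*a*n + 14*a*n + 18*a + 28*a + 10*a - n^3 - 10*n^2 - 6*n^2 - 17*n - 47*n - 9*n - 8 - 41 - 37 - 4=a^2*(-4*n - 8) + a*(4*n^2 + 36*n + 56) - n^3 - 16*n^2 - 73*n - 90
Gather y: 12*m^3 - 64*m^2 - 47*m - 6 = 12*m^3 - 64*m^2 - 47*m - 6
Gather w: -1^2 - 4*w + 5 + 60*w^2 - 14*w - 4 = 60*w^2 - 18*w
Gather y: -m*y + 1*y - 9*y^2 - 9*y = -9*y^2 + y*(-m - 8)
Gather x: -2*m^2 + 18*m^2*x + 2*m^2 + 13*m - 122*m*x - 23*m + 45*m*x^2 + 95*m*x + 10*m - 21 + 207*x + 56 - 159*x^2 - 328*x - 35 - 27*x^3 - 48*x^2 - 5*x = -27*x^3 + x^2*(45*m - 207) + x*(18*m^2 - 27*m - 126)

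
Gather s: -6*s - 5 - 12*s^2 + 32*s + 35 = -12*s^2 + 26*s + 30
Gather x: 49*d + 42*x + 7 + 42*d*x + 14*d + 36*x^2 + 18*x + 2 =63*d + 36*x^2 + x*(42*d + 60) + 9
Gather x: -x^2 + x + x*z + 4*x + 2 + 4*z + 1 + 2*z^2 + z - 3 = -x^2 + x*(z + 5) + 2*z^2 + 5*z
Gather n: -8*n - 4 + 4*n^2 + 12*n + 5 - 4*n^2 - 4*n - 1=0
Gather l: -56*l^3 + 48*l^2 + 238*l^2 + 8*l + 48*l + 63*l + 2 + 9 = -56*l^3 + 286*l^2 + 119*l + 11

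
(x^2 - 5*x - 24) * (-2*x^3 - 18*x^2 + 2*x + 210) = -2*x^5 - 8*x^4 + 140*x^3 + 632*x^2 - 1098*x - 5040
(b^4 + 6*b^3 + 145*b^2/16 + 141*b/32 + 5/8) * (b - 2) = b^5 + 4*b^4 - 47*b^3/16 - 439*b^2/32 - 131*b/16 - 5/4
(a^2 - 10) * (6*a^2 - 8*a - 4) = 6*a^4 - 8*a^3 - 64*a^2 + 80*a + 40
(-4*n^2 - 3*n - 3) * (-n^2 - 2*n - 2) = 4*n^4 + 11*n^3 + 17*n^2 + 12*n + 6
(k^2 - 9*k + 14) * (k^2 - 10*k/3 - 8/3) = k^4 - 37*k^3/3 + 124*k^2/3 - 68*k/3 - 112/3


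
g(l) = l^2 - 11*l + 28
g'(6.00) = 1.00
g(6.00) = -2.00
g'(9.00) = 7.00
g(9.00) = 10.00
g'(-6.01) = -23.02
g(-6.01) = 130.23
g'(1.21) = -8.58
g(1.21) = 16.15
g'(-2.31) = -15.62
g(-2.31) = 58.75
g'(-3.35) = -17.70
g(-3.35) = 76.07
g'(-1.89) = -14.78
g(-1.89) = 52.36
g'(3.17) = -4.66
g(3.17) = 3.18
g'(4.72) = -1.56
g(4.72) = -1.64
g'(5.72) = 0.44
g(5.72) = -2.20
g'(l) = 2*l - 11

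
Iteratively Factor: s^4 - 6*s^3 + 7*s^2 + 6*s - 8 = (s + 1)*(s^3 - 7*s^2 + 14*s - 8) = (s - 1)*(s + 1)*(s^2 - 6*s + 8) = (s - 2)*(s - 1)*(s + 1)*(s - 4)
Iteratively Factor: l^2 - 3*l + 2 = (l - 2)*(l - 1)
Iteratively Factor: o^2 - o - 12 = (o + 3)*(o - 4)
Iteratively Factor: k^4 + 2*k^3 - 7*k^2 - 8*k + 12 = (k - 1)*(k^3 + 3*k^2 - 4*k - 12) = (k - 1)*(k + 2)*(k^2 + k - 6) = (k - 1)*(k + 2)*(k + 3)*(k - 2)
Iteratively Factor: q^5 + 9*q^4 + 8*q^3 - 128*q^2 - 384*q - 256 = (q + 4)*(q^4 + 5*q^3 - 12*q^2 - 80*q - 64) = (q - 4)*(q + 4)*(q^3 + 9*q^2 + 24*q + 16) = (q - 4)*(q + 4)^2*(q^2 + 5*q + 4) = (q - 4)*(q + 1)*(q + 4)^2*(q + 4)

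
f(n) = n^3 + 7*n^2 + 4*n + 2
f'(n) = 3*n^2 + 14*n + 4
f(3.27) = 124.90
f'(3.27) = 81.86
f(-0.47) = 1.56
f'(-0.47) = -1.92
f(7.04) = 726.00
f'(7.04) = 251.24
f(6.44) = 585.17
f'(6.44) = 218.58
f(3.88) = 181.31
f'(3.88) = 103.48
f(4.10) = 204.99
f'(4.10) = 111.83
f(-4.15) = 34.48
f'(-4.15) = -2.43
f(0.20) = 3.09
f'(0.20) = 6.92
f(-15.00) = -1858.00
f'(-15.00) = 469.00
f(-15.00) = -1858.00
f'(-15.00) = 469.00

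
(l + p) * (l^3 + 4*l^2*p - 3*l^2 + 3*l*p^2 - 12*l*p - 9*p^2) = l^4 + 5*l^3*p - 3*l^3 + 7*l^2*p^2 - 15*l^2*p + 3*l*p^3 - 21*l*p^2 - 9*p^3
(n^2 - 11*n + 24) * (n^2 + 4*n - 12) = n^4 - 7*n^3 - 32*n^2 + 228*n - 288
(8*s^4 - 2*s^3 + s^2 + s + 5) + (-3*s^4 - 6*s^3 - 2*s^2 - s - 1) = 5*s^4 - 8*s^3 - s^2 + 4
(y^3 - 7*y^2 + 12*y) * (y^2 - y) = y^5 - 8*y^4 + 19*y^3 - 12*y^2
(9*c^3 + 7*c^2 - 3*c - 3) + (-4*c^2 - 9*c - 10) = 9*c^3 + 3*c^2 - 12*c - 13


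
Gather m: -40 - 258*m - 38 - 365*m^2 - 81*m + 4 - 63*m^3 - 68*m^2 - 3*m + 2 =-63*m^3 - 433*m^2 - 342*m - 72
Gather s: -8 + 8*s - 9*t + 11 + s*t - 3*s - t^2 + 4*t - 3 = s*(t + 5) - t^2 - 5*t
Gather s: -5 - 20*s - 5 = -20*s - 10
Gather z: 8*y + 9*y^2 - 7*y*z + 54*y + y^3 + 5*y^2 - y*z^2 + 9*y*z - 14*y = y^3 + 14*y^2 - y*z^2 + 2*y*z + 48*y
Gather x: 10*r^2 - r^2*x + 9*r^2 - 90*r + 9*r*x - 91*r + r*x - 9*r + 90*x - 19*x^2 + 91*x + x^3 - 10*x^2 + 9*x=19*r^2 - 190*r + x^3 - 29*x^2 + x*(-r^2 + 10*r + 190)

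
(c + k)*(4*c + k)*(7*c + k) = 28*c^3 + 39*c^2*k + 12*c*k^2 + k^3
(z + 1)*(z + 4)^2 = z^3 + 9*z^2 + 24*z + 16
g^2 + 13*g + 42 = (g + 6)*(g + 7)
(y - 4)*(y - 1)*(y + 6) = y^3 + y^2 - 26*y + 24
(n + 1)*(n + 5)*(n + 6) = n^3 + 12*n^2 + 41*n + 30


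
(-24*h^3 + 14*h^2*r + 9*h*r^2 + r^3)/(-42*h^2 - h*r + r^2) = (-4*h^2 + 3*h*r + r^2)/(-7*h + r)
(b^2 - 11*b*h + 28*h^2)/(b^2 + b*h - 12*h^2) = (b^2 - 11*b*h + 28*h^2)/(b^2 + b*h - 12*h^2)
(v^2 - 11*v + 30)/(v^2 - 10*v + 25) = (v - 6)/(v - 5)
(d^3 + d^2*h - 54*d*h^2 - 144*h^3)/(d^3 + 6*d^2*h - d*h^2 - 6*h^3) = (d^2 - 5*d*h - 24*h^2)/(d^2 - h^2)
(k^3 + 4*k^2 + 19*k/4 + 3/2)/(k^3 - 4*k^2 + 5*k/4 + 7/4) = (2*k^2 + 7*k + 6)/(2*k^2 - 9*k + 7)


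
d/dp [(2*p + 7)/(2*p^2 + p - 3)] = (4*p^2 + 2*p - (2*p + 7)*(4*p + 1) - 6)/(2*p^2 + p - 3)^2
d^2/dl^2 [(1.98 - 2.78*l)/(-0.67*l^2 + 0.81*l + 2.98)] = ((7.1568 - 11.1756*l)*(-0.67*l^2 + 0.81*l + 2.98) - (1.34*l - 0.81)*(2.68*l - 1.62)*(2.78*l - 1.98))/(-0.67*l^2 + 0.81*l + 2.98)^3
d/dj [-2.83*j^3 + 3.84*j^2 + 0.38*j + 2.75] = -8.49*j^2 + 7.68*j + 0.38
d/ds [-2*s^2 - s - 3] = -4*s - 1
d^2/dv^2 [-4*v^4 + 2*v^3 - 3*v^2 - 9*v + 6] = -48*v^2 + 12*v - 6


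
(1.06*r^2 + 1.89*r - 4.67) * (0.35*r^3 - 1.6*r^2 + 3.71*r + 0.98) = 0.371*r^5 - 1.0345*r^4 - 0.725899999999999*r^3 + 15.5227*r^2 - 15.4735*r - 4.5766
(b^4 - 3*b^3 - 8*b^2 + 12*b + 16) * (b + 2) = b^5 - b^4 - 14*b^3 - 4*b^2 + 40*b + 32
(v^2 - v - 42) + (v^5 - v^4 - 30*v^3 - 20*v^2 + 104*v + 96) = v^5 - v^4 - 30*v^3 - 19*v^2 + 103*v + 54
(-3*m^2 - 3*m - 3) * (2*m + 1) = -6*m^3 - 9*m^2 - 9*m - 3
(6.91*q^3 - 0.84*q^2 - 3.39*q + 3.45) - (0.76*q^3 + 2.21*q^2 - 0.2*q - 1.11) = 6.15*q^3 - 3.05*q^2 - 3.19*q + 4.56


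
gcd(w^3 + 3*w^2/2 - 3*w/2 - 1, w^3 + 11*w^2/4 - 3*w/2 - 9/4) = w - 1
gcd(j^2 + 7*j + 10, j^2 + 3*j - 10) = j + 5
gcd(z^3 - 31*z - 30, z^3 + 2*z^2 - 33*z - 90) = z^2 - z - 30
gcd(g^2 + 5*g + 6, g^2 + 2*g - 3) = g + 3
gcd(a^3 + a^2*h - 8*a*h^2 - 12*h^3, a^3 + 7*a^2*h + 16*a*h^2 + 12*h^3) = a^2 + 4*a*h + 4*h^2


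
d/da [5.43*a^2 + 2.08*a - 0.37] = 10.86*a + 2.08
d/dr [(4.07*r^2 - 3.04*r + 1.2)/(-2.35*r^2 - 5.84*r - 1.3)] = (-30.9128*r^2 - 4.942*r + 10.96)/(5.5225*r^4 + 27.448*r^3 + 40.2156*r^2 + 15.184*r + 1.69)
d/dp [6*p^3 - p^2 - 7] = 2*p*(9*p - 1)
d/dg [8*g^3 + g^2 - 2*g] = 24*g^2 + 2*g - 2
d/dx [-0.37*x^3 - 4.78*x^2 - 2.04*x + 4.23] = -1.11*x^2 - 9.56*x - 2.04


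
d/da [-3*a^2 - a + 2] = -6*a - 1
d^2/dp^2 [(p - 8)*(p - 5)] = 2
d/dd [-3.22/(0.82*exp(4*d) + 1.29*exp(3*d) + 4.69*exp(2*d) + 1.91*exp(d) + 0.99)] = (10.5616*exp(3*d) + 12.4614*exp(2*d) + 30.2036*exp(d) + 6.1502)*exp(d)/(0.82*exp(4*d) + 1.29*exp(3*d) + 4.69*exp(2*d) + 1.91*exp(d) + 0.99)^2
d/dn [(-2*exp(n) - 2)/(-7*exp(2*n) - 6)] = 2*(-14*(exp(n) + 1)*exp(n) + 7*exp(2*n) + 6)*exp(n)/(7*exp(2*n) + 6)^2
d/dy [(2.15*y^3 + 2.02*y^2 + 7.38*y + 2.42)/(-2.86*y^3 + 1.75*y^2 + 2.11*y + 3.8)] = (3.5527136788005e-15*y^5 + 9.5397*y^4 + 51.2866*y^3 + 36.6208*y^2 + 6.882*y + 22.9378)/(8.1796*y^6 - 10.01*y^5 - 9.0067*y^4 - 14.351*y^3 + 17.7521*y^2 + 16.036*y + 14.44)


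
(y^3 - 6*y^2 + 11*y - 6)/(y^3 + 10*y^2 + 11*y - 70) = (y^2 - 4*y + 3)/(y^2 + 12*y + 35)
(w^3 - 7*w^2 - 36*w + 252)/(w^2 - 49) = (w^2 - 36)/(w + 7)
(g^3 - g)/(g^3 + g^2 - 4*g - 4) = g*(g - 1)/(g^2 - 4)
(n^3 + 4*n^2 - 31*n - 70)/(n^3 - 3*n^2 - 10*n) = (n + 7)/n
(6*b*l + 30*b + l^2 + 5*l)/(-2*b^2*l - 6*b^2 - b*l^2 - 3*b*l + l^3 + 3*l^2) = (-6*b*l - 30*b - l^2 - 5*l)/(2*b^2*l + 6*b^2 + b*l^2 + 3*b*l - l^3 - 3*l^2)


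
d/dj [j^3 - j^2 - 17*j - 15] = 3*j^2 - 2*j - 17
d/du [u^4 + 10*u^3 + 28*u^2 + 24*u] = 4*u^3 + 30*u^2 + 56*u + 24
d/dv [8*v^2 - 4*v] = 16*v - 4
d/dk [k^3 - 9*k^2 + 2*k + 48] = 3*k^2 - 18*k + 2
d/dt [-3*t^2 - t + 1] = -6*t - 1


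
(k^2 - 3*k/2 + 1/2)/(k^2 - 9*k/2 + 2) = (k - 1)/(k - 4)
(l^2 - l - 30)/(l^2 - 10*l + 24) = (l + 5)/(l - 4)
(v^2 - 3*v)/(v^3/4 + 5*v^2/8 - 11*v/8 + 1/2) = 8*v*(v - 3)/(2*v^3 + 5*v^2 - 11*v + 4)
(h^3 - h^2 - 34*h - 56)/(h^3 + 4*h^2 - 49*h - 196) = (h + 2)/(h + 7)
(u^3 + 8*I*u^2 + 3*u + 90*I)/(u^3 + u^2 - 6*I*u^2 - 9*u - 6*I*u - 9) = (u^2 + 11*I*u - 30)/(u^2 + u*(1 - 3*I) - 3*I)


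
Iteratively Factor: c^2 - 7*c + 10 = (c - 2)*(c - 5)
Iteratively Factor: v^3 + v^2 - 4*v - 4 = (v - 2)*(v^2 + 3*v + 2) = (v - 2)*(v + 1)*(v + 2)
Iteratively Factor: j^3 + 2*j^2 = (j)*(j^2 + 2*j) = j*(j + 2)*(j)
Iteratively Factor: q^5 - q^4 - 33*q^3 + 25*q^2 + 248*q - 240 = (q - 5)*(q^4 + 4*q^3 - 13*q^2 - 40*q + 48) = (q - 5)*(q + 4)*(q^3 - 13*q + 12) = (q - 5)*(q + 4)^2*(q^2 - 4*q + 3) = (q - 5)*(q - 3)*(q + 4)^2*(q - 1)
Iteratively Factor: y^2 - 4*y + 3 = (y - 3)*(y - 1)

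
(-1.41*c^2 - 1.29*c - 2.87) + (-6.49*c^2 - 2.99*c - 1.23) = -7.9*c^2 - 4.28*c - 4.1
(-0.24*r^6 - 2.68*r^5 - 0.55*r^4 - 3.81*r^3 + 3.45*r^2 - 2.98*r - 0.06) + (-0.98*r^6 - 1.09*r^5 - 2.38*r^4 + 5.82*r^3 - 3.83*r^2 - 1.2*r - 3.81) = -1.22*r^6 - 3.77*r^5 - 2.93*r^4 + 2.01*r^3 - 0.38*r^2 - 4.18*r - 3.87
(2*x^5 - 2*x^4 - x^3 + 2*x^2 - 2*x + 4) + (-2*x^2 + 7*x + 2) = 2*x^5 - 2*x^4 - x^3 + 5*x + 6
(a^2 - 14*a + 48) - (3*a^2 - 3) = -2*a^2 - 14*a + 51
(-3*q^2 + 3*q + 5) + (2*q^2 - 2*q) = -q^2 + q + 5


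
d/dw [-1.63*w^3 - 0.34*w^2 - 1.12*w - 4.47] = -4.89*w^2 - 0.68*w - 1.12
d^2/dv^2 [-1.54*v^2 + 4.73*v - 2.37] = -3.08000000000000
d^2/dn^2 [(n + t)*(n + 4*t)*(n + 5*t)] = 6*n + 20*t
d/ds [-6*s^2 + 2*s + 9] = 2 - 12*s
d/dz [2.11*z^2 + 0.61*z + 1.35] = 4.22*z + 0.61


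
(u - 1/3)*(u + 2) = u^2 + 5*u/3 - 2/3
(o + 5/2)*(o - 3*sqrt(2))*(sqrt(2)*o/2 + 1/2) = sqrt(2)*o^3/2 - 5*o^2/2 + 5*sqrt(2)*o^2/4 - 25*o/4 - 3*sqrt(2)*o/2 - 15*sqrt(2)/4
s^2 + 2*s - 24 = (s - 4)*(s + 6)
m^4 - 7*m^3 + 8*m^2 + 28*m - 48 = (m - 4)*(m - 3)*(m - 2)*(m + 2)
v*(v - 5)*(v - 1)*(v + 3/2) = v^4 - 9*v^3/2 - 4*v^2 + 15*v/2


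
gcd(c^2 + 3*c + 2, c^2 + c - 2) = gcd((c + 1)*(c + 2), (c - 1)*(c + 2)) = c + 2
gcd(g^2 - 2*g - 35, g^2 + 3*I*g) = 1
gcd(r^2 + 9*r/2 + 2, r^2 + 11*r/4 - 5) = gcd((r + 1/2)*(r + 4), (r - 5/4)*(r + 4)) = r + 4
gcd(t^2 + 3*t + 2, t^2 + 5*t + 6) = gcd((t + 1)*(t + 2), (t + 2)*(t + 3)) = t + 2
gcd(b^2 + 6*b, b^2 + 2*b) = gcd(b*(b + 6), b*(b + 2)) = b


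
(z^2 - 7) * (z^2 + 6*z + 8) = z^4 + 6*z^3 + z^2 - 42*z - 56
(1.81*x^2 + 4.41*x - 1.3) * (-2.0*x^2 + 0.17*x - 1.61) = -3.62*x^4 - 8.5123*x^3 + 0.4356*x^2 - 7.3211*x + 2.093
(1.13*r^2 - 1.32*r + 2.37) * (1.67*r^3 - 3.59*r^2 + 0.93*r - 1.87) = 1.8871*r^5 - 6.2611*r^4 + 9.7476*r^3 - 11.849*r^2 + 4.6725*r - 4.4319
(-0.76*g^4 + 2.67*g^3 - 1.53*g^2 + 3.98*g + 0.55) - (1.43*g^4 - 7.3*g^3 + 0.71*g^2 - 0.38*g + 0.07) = -2.19*g^4 + 9.97*g^3 - 2.24*g^2 + 4.36*g + 0.48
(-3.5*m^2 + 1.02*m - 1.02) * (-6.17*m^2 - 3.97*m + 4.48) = 21.595*m^4 + 7.6016*m^3 - 13.436*m^2 + 8.619*m - 4.5696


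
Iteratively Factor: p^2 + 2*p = (p + 2)*(p)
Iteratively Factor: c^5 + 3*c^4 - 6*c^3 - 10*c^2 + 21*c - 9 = (c - 1)*(c^4 + 4*c^3 - 2*c^2 - 12*c + 9) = (c - 1)^2*(c^3 + 5*c^2 + 3*c - 9) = (c - 1)^2*(c + 3)*(c^2 + 2*c - 3) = (c - 1)^2*(c + 3)^2*(c - 1)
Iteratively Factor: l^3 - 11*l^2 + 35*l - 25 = (l - 5)*(l^2 - 6*l + 5) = (l - 5)*(l - 1)*(l - 5)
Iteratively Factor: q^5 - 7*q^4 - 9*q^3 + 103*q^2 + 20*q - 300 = (q + 3)*(q^4 - 10*q^3 + 21*q^2 + 40*q - 100) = (q - 2)*(q + 3)*(q^3 - 8*q^2 + 5*q + 50) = (q - 5)*(q - 2)*(q + 3)*(q^2 - 3*q - 10) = (q - 5)^2*(q - 2)*(q + 3)*(q + 2)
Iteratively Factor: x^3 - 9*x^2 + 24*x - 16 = (x - 4)*(x^2 - 5*x + 4) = (x - 4)*(x - 1)*(x - 4)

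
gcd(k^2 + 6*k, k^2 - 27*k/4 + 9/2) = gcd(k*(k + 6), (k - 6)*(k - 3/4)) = 1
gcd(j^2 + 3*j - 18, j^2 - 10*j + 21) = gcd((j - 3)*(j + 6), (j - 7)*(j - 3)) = j - 3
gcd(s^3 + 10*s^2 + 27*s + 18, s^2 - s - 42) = s + 6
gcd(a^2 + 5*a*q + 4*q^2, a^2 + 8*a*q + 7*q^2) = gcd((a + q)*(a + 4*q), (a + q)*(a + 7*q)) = a + q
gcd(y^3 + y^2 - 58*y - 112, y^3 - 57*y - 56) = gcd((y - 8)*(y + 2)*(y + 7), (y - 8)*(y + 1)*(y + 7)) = y^2 - y - 56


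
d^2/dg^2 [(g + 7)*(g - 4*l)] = 2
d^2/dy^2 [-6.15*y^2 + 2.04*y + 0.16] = -12.3000000000000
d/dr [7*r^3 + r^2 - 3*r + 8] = 21*r^2 + 2*r - 3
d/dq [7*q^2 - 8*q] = 14*q - 8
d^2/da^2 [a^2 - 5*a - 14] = 2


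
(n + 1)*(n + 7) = n^2 + 8*n + 7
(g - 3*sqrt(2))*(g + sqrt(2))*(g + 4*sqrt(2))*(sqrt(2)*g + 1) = sqrt(2)*g^4 + 5*g^3 - 20*sqrt(2)*g^2 - 70*g - 24*sqrt(2)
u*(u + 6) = u^2 + 6*u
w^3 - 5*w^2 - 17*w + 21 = (w - 7)*(w - 1)*(w + 3)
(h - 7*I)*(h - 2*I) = h^2 - 9*I*h - 14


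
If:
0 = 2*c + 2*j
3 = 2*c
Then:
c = 3/2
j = -3/2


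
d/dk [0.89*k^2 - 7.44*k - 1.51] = 1.78*k - 7.44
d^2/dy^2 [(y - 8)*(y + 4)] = 2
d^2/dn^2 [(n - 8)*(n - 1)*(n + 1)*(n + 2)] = 12*n^2 - 36*n - 34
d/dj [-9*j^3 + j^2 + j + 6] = -27*j^2 + 2*j + 1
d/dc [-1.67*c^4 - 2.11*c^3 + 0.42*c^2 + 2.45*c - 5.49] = -6.68*c^3 - 6.33*c^2 + 0.84*c + 2.45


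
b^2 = b^2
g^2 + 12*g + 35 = (g + 5)*(g + 7)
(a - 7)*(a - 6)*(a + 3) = a^3 - 10*a^2 + 3*a + 126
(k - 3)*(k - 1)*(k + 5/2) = k^3 - 3*k^2/2 - 7*k + 15/2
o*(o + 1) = o^2 + o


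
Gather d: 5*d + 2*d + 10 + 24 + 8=7*d + 42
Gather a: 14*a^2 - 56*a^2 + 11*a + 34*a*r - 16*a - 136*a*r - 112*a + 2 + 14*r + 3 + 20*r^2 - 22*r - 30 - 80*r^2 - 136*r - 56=-42*a^2 + a*(-102*r - 117) - 60*r^2 - 144*r - 81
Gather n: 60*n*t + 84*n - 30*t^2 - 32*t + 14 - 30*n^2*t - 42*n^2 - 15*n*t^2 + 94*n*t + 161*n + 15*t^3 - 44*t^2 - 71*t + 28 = n^2*(-30*t - 42) + n*(-15*t^2 + 154*t + 245) + 15*t^3 - 74*t^2 - 103*t + 42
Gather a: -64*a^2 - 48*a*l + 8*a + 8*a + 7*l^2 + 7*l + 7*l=-64*a^2 + a*(16 - 48*l) + 7*l^2 + 14*l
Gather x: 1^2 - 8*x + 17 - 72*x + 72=90 - 80*x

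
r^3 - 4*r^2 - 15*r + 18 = (r - 6)*(r - 1)*(r + 3)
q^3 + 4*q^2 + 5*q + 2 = (q + 1)^2*(q + 2)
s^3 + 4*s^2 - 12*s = s*(s - 2)*(s + 6)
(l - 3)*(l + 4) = l^2 + l - 12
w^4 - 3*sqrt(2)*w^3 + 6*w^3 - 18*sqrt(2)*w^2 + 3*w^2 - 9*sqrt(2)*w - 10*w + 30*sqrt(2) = (w - 1)*(w + 2)*(w + 5)*(w - 3*sqrt(2))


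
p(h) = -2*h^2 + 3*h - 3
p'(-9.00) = 39.00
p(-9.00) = -192.00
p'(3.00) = -9.00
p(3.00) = -12.00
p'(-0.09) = 3.36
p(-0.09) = -3.29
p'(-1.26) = 8.04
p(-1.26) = -9.96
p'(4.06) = -13.24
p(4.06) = -23.79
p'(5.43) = -18.72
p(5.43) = -45.68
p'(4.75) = -16.00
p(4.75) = -33.88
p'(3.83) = -12.32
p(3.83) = -20.85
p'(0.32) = 1.72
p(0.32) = -2.24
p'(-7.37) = 32.48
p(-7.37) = -133.74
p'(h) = 3 - 4*h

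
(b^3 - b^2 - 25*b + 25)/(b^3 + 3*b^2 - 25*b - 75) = (b - 1)/(b + 3)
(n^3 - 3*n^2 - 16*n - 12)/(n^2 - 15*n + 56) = (n^3 - 3*n^2 - 16*n - 12)/(n^2 - 15*n + 56)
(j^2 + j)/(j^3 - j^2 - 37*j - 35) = j/(j^2 - 2*j - 35)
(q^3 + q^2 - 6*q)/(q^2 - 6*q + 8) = q*(q + 3)/(q - 4)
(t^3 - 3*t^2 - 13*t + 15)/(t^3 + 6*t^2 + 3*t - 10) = (t^2 - 2*t - 15)/(t^2 + 7*t + 10)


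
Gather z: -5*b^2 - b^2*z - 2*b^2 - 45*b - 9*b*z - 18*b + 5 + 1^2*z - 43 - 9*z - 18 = -7*b^2 - 63*b + z*(-b^2 - 9*b - 8) - 56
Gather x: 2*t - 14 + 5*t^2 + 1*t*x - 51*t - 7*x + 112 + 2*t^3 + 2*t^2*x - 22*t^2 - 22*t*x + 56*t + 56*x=2*t^3 - 17*t^2 + 7*t + x*(2*t^2 - 21*t + 49) + 98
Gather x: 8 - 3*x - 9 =-3*x - 1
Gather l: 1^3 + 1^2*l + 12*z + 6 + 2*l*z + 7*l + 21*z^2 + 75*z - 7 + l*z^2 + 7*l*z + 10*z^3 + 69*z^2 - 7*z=l*(z^2 + 9*z + 8) + 10*z^3 + 90*z^2 + 80*z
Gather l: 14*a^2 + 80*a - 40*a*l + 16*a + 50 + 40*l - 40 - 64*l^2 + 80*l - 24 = 14*a^2 + 96*a - 64*l^2 + l*(120 - 40*a) - 14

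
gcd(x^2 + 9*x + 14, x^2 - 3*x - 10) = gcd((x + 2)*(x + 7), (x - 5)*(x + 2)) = x + 2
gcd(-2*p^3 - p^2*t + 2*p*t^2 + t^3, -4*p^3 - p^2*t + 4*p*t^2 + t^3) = p^2 - t^2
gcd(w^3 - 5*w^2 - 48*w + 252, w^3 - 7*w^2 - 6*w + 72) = w - 6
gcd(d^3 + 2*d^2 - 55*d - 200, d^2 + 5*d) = d + 5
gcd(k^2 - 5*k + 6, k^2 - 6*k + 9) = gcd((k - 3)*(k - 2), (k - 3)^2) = k - 3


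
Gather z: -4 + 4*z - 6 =4*z - 10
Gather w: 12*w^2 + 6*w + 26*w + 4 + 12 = 12*w^2 + 32*w + 16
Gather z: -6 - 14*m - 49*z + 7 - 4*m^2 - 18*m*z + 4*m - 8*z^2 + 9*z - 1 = -4*m^2 - 10*m - 8*z^2 + z*(-18*m - 40)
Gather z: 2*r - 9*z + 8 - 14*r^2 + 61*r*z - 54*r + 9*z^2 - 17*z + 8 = -14*r^2 - 52*r + 9*z^2 + z*(61*r - 26) + 16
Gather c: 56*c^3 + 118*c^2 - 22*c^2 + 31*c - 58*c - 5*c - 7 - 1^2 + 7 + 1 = 56*c^3 + 96*c^2 - 32*c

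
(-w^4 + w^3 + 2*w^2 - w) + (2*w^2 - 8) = -w^4 + w^3 + 4*w^2 - w - 8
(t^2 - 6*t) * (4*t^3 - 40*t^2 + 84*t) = 4*t^5 - 64*t^4 + 324*t^3 - 504*t^2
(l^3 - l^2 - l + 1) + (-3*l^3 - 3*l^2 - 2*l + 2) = -2*l^3 - 4*l^2 - 3*l + 3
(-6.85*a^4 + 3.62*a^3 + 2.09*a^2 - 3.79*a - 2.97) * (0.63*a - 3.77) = -4.3155*a^5 + 28.1051*a^4 - 12.3307*a^3 - 10.267*a^2 + 12.4172*a + 11.1969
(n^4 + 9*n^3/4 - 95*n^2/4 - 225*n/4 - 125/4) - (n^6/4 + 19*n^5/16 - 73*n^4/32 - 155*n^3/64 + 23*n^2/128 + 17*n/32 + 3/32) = -n^6/4 - 19*n^5/16 + 105*n^4/32 + 299*n^3/64 - 3063*n^2/128 - 1817*n/32 - 1003/32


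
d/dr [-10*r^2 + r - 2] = 1 - 20*r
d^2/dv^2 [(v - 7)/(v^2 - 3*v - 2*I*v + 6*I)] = 2*((v - 7)*(-2*v + 3 + 2*I)^2 + (-3*v + 10 + 2*I)*(v^2 - 3*v - 2*I*v + 6*I))/(v^2 - 3*v - 2*I*v + 6*I)^3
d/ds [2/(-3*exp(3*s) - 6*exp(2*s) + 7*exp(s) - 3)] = (18*exp(2*s) + 24*exp(s) - 14)*exp(s)/(3*exp(3*s) + 6*exp(2*s) - 7*exp(s) + 3)^2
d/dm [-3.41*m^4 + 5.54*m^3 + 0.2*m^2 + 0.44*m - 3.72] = -13.64*m^3 + 16.62*m^2 + 0.4*m + 0.44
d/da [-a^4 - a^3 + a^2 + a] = -4*a^3 - 3*a^2 + 2*a + 1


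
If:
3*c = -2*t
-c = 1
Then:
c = -1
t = 3/2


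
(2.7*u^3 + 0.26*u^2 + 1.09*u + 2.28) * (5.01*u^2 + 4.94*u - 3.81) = 13.527*u^5 + 14.6406*u^4 - 3.5417*u^3 + 15.8168*u^2 + 7.1103*u - 8.6868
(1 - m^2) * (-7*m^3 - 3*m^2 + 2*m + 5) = 7*m^5 + 3*m^4 - 9*m^3 - 8*m^2 + 2*m + 5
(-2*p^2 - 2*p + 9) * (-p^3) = 2*p^5 + 2*p^4 - 9*p^3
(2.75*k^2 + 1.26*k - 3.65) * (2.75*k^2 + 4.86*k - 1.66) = 7.5625*k^4 + 16.83*k^3 - 8.4789*k^2 - 19.8306*k + 6.059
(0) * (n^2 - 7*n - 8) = 0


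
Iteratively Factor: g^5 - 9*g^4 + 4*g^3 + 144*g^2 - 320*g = (g - 4)*(g^4 - 5*g^3 - 16*g^2 + 80*g) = (g - 4)^2*(g^3 - g^2 - 20*g) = (g - 4)^2*(g + 4)*(g^2 - 5*g) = (g - 5)*(g - 4)^2*(g + 4)*(g)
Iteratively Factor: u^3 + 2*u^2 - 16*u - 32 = (u - 4)*(u^2 + 6*u + 8) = (u - 4)*(u + 2)*(u + 4)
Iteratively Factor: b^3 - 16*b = (b + 4)*(b^2 - 4*b) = b*(b + 4)*(b - 4)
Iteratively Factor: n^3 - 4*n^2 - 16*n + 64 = (n + 4)*(n^2 - 8*n + 16) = (n - 4)*(n + 4)*(n - 4)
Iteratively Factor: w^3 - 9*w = (w + 3)*(w^2 - 3*w) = (w - 3)*(w + 3)*(w)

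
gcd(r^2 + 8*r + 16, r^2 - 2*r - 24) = r + 4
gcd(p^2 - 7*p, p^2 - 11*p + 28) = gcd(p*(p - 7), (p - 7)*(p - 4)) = p - 7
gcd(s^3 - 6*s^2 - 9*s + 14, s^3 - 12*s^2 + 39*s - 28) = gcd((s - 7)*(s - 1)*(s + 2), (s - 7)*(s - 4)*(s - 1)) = s^2 - 8*s + 7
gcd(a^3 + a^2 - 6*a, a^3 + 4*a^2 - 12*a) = a^2 - 2*a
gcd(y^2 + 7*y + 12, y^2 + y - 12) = y + 4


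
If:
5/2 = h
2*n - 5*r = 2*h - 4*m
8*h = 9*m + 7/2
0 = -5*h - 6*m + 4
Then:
No Solution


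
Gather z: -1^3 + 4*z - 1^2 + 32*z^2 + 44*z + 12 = 32*z^2 + 48*z + 10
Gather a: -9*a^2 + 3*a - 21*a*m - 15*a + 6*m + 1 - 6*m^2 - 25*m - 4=-9*a^2 + a*(-21*m - 12) - 6*m^2 - 19*m - 3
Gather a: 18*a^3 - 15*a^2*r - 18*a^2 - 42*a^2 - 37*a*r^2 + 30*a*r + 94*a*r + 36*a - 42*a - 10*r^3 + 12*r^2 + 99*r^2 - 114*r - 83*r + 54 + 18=18*a^3 + a^2*(-15*r - 60) + a*(-37*r^2 + 124*r - 6) - 10*r^3 + 111*r^2 - 197*r + 72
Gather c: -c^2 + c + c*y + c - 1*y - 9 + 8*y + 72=-c^2 + c*(y + 2) + 7*y + 63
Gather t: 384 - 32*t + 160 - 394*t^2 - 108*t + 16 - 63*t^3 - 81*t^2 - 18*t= -63*t^3 - 475*t^2 - 158*t + 560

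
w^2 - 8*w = w*(w - 8)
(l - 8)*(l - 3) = l^2 - 11*l + 24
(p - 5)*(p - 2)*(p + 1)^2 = p^4 - 5*p^3 - 3*p^2 + 13*p + 10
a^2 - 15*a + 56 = (a - 8)*(a - 7)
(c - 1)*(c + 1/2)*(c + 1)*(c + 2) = c^4 + 5*c^3/2 - 5*c/2 - 1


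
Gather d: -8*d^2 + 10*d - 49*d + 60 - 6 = -8*d^2 - 39*d + 54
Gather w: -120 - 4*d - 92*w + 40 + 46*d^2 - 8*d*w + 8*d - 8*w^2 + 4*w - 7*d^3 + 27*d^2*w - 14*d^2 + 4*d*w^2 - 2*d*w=-7*d^3 + 32*d^2 + 4*d + w^2*(4*d - 8) + w*(27*d^2 - 10*d - 88) - 80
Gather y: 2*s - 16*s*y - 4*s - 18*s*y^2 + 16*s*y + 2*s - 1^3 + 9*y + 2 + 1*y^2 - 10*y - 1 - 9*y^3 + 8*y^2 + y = -9*y^3 + y^2*(9 - 18*s)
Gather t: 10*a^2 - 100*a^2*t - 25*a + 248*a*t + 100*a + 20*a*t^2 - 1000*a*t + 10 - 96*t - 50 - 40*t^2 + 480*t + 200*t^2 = 10*a^2 + 75*a + t^2*(20*a + 160) + t*(-100*a^2 - 752*a + 384) - 40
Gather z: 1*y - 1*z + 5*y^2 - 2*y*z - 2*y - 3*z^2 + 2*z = 5*y^2 - y - 3*z^2 + z*(1 - 2*y)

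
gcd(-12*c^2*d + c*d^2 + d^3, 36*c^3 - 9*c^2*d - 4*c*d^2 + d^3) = 3*c - d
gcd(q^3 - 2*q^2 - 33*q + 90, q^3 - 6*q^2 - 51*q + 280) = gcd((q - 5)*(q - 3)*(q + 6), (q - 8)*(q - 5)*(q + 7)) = q - 5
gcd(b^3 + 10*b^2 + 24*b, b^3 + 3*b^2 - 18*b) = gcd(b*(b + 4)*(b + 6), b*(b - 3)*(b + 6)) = b^2 + 6*b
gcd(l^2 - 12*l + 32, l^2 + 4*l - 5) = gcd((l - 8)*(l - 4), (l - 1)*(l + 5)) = 1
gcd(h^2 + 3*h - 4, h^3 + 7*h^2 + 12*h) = h + 4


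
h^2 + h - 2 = (h - 1)*(h + 2)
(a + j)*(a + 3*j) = a^2 + 4*a*j + 3*j^2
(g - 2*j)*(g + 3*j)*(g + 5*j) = g^3 + 6*g^2*j - g*j^2 - 30*j^3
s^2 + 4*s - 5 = (s - 1)*(s + 5)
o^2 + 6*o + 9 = (o + 3)^2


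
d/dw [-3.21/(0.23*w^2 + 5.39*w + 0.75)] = (1.4766*w + 17.3019)/(0.23*w^2 + 5.39*w + 0.75)^2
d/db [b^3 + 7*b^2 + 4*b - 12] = 3*b^2 + 14*b + 4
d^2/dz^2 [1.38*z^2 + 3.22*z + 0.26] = 2.76000000000000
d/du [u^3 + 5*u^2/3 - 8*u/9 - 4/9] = 3*u^2 + 10*u/3 - 8/9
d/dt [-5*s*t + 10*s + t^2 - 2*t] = -5*s + 2*t - 2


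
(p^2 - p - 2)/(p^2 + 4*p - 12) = (p + 1)/(p + 6)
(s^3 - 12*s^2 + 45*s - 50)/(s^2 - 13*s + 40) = (s^2 - 7*s + 10)/(s - 8)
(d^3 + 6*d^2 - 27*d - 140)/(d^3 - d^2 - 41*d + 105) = (d + 4)/(d - 3)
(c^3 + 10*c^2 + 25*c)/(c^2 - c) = (c^2 + 10*c + 25)/(c - 1)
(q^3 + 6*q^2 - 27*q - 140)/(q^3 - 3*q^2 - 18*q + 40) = (q + 7)/(q - 2)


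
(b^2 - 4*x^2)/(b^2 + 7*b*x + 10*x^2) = (b - 2*x)/(b + 5*x)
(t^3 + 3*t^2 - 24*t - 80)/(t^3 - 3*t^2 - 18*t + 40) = (t + 4)/(t - 2)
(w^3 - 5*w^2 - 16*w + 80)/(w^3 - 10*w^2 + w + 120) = (w^2 - 16)/(w^2 - 5*w - 24)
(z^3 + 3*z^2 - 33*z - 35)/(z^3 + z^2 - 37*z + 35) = (z + 1)/(z - 1)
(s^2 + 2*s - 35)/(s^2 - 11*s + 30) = (s + 7)/(s - 6)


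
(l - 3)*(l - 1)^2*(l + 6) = l^4 + l^3 - 23*l^2 + 39*l - 18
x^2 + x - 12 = (x - 3)*(x + 4)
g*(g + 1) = g^2 + g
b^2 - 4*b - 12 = (b - 6)*(b + 2)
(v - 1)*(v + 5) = v^2 + 4*v - 5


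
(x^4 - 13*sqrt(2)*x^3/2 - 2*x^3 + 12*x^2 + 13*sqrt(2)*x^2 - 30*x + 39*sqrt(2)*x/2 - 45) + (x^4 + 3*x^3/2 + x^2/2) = 2*x^4 - 13*sqrt(2)*x^3/2 - x^3/2 + 25*x^2/2 + 13*sqrt(2)*x^2 - 30*x + 39*sqrt(2)*x/2 - 45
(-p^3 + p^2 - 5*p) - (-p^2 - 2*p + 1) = -p^3 + 2*p^2 - 3*p - 1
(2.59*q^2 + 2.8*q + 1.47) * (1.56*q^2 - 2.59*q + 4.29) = 4.0404*q^4 - 2.3401*q^3 + 6.1523*q^2 + 8.2047*q + 6.3063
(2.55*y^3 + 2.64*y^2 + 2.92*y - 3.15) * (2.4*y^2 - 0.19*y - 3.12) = 6.12*y^5 + 5.8515*y^4 - 1.4496*y^3 - 16.3516*y^2 - 8.5119*y + 9.828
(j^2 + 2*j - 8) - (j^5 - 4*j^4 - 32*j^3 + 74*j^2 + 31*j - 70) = -j^5 + 4*j^4 + 32*j^3 - 73*j^2 - 29*j + 62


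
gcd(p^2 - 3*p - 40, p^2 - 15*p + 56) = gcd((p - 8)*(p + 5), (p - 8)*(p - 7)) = p - 8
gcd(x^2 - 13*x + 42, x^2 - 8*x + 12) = x - 6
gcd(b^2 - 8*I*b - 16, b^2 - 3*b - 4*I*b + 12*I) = b - 4*I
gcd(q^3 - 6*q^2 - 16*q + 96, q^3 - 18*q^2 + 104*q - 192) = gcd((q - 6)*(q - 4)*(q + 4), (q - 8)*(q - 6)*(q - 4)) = q^2 - 10*q + 24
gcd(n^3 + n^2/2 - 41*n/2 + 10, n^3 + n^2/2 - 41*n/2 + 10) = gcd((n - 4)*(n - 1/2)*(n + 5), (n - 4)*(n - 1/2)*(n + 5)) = n^3 + n^2/2 - 41*n/2 + 10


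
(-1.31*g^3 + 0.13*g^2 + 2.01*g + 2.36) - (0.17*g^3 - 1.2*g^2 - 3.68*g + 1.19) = -1.48*g^3 + 1.33*g^2 + 5.69*g + 1.17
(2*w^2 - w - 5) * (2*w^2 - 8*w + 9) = 4*w^4 - 18*w^3 + 16*w^2 + 31*w - 45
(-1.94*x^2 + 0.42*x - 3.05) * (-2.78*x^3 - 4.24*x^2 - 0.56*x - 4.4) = 5.3932*x^5 + 7.058*x^4 + 7.7846*x^3 + 21.2328*x^2 - 0.14*x + 13.42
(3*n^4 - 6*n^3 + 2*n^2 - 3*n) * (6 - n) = -3*n^5 + 24*n^4 - 38*n^3 + 15*n^2 - 18*n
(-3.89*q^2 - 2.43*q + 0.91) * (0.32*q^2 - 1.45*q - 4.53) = -1.2448*q^4 + 4.8629*q^3 + 21.4364*q^2 + 9.6884*q - 4.1223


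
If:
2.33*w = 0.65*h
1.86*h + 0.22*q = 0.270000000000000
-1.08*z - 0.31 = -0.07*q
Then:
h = -1.82488479262673*z - 0.378648233486943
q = 15.4285714285714*z + 4.42857142857143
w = -0.509088032277843*z - 0.105631481444855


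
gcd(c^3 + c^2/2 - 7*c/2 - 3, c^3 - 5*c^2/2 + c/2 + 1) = c - 2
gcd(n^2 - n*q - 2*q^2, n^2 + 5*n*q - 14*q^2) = -n + 2*q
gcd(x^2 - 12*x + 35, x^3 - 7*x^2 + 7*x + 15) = x - 5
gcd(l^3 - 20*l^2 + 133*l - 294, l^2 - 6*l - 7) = l - 7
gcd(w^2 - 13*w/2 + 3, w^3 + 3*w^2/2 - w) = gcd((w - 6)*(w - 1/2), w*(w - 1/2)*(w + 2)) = w - 1/2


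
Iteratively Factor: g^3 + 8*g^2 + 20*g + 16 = (g + 2)*(g^2 + 6*g + 8) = (g + 2)^2*(g + 4)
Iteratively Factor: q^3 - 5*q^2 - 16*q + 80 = (q + 4)*(q^2 - 9*q + 20) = (q - 5)*(q + 4)*(q - 4)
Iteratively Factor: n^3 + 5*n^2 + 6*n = (n + 2)*(n^2 + 3*n) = (n + 2)*(n + 3)*(n)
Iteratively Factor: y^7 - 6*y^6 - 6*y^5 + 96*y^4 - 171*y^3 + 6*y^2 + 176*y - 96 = (y + 4)*(y^6 - 10*y^5 + 34*y^4 - 40*y^3 - 11*y^2 + 50*y - 24) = (y - 2)*(y + 4)*(y^5 - 8*y^4 + 18*y^3 - 4*y^2 - 19*y + 12) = (y - 2)*(y - 1)*(y + 4)*(y^4 - 7*y^3 + 11*y^2 + 7*y - 12) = (y - 3)*(y - 2)*(y - 1)*(y + 4)*(y^3 - 4*y^2 - y + 4) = (y - 4)*(y - 3)*(y - 2)*(y - 1)*(y + 4)*(y^2 - 1) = (y - 4)*(y - 3)*(y - 2)*(y - 1)^2*(y + 4)*(y + 1)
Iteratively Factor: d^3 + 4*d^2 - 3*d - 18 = (d + 3)*(d^2 + d - 6) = (d - 2)*(d + 3)*(d + 3)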